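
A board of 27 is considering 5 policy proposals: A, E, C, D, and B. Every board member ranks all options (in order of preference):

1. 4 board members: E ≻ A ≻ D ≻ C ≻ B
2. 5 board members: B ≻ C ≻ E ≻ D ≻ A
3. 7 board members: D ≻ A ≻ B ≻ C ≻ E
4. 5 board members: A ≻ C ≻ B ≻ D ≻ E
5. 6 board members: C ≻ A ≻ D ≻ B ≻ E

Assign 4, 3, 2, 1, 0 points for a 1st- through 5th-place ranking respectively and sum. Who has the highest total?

A: 4·3 + 5·0 + 7·3 + 5·4 + 6·3 = 71
E: 4·4 + 5·2 + 7·0 + 5·0 + 6·0 = 26
C: 4·1 + 5·3 + 7·1 + 5·3 + 6·4 = 65
D: 4·2 + 5·1 + 7·4 + 5·1 + 6·2 = 58
B: 4·0 + 5·4 + 7·2 + 5·2 + 6·1 = 50
A has the highest Borda score (71).

A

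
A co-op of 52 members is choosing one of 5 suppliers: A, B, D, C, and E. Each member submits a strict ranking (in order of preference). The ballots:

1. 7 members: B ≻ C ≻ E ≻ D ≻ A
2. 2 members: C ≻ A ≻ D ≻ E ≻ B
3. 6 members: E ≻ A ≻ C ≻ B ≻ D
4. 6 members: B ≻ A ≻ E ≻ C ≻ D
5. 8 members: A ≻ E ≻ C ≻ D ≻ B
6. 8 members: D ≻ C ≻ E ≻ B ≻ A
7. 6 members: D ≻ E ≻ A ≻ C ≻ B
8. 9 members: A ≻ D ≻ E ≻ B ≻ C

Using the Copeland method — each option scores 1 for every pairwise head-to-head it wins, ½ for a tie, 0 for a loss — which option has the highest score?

A: beats B, D, and C; loses to E → score 3.
B: loses to A, D, C, and E → score 0.
D: beats B; loses to A, C, and E → score 1.
C: beats B and D; loses to A and E → score 2.
E: beats A, B, D, and C → score 4.
E has the best pairwise record.

E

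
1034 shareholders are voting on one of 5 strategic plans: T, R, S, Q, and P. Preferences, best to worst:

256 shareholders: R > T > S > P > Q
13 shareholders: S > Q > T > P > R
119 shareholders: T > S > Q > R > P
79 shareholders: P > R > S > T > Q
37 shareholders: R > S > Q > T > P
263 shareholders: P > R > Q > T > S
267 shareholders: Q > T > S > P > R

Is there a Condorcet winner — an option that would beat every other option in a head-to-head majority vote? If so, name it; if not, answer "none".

none

Checking pairwise contests:
R beats T 635–399.
P beats R 622–412.
T beats S 905–129.
R beats Q 635–399.
T beats P 692–342.
Every option loses at least one head-to-head, so there is no Condorcet winner.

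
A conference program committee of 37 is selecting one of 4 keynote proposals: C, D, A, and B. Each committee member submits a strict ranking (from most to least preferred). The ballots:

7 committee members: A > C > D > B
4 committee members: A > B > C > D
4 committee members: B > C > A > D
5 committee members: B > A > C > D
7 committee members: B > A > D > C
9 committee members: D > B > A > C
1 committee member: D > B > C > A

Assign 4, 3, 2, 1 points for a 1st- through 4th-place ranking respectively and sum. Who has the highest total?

B

C: 7·3 + 4·2 + 4·3 + 5·2 + 7·1 + 9·1 + 1·2 = 69
D: 7·2 + 4·1 + 4·1 + 5·1 + 7·2 + 9·4 + 1·4 = 81
A: 7·4 + 4·4 + 4·2 + 5·3 + 7·3 + 9·2 + 1·1 = 107
B: 7·1 + 4·3 + 4·4 + 5·4 + 7·4 + 9·3 + 1·3 = 113
B has the highest Borda score (113).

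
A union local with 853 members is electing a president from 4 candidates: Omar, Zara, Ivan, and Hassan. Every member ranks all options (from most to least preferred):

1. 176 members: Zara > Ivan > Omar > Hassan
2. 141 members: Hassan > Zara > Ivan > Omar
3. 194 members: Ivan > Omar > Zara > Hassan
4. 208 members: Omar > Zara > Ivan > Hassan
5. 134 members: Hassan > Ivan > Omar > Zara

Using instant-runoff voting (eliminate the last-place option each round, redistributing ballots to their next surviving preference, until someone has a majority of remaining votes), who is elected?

Ivan

Round 1: Omar 208, Zara 176, Ivan 194, Hassan 275. Eliminate Zara.
Round 2: Omar 208, Ivan 370, Hassan 275. Eliminate Omar.
Round 3: Ivan 578, Hassan 275. Ivan has a majority.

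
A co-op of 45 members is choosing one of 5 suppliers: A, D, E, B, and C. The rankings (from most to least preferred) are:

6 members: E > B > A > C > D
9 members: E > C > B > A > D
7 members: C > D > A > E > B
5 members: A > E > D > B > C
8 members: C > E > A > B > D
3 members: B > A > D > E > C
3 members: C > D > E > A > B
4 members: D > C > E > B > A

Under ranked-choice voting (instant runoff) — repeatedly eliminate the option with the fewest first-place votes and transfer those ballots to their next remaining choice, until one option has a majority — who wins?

Round 1: A 5, D 4, E 15, B 3, C 18. Eliminate B.
Round 2: A 8, D 4, E 15, C 18. Eliminate D.
Round 3: A 8, E 15, C 22. Eliminate A.
Round 4: E 23, C 22. E has a majority.

E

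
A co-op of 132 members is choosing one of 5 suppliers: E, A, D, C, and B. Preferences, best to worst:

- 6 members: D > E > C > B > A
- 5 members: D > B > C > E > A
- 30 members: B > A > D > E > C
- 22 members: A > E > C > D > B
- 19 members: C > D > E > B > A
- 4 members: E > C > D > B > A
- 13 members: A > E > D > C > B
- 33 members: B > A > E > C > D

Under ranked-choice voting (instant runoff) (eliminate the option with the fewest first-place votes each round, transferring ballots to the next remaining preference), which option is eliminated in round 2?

D

Round 1: E 4, A 35, D 11, C 19, B 63. Eliminate E.
Round 2: A 35, D 11, C 23, B 63. Eliminate D.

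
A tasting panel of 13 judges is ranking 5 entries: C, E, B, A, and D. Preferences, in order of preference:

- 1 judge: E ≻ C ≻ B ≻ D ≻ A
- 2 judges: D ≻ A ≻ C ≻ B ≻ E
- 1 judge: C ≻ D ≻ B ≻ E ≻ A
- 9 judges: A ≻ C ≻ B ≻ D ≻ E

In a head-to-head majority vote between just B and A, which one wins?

Voters preferring B to A: 2; preferring A to B: 11.
A wins the head-to-head.

A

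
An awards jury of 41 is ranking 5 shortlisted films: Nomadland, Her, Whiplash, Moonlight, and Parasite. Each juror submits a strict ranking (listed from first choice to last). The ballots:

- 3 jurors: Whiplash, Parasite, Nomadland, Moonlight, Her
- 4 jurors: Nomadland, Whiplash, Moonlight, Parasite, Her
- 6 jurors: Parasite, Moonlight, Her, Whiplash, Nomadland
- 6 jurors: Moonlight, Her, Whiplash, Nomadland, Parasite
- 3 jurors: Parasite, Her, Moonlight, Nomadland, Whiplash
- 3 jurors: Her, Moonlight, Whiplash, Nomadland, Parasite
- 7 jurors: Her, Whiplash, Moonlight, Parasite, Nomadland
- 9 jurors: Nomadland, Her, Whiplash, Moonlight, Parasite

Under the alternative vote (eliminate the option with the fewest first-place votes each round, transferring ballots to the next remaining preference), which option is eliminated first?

Round 1: Nomadland 13, Her 10, Whiplash 3, Moonlight 6, Parasite 9. Eliminate Whiplash.

Whiplash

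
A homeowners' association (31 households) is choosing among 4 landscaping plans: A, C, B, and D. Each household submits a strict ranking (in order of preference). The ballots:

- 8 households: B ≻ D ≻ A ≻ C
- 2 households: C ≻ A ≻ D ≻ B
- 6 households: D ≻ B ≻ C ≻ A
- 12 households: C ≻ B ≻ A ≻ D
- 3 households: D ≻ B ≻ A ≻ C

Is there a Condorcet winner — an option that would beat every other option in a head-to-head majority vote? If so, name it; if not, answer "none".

B vs A: 29–2 for B.
B vs C: 17–14 for B.
B vs D: 20–11 for B.
B beats every other option head-to-head.

B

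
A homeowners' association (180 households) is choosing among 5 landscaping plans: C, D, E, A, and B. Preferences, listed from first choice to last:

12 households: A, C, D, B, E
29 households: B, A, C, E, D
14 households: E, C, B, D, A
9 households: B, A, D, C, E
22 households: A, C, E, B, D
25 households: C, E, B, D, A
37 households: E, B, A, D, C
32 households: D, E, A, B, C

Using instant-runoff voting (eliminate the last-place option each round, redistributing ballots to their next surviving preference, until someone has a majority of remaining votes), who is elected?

E

Round 1: C 25, D 32, E 51, A 34, B 38. Eliminate C.
Round 2: D 32, E 76, A 34, B 38. Eliminate D.
Round 3: E 108, A 34, B 38. E has a majority.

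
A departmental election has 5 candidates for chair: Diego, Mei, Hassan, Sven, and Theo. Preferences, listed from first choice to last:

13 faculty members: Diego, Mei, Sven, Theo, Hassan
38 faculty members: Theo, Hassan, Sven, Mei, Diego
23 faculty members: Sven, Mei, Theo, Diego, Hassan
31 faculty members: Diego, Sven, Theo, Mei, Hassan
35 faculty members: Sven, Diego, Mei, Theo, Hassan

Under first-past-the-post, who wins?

Sven

First-place votes: Diego 44, Mei 0, Hassan 0, Sven 58, Theo 38.
Sven has the most first-place votes.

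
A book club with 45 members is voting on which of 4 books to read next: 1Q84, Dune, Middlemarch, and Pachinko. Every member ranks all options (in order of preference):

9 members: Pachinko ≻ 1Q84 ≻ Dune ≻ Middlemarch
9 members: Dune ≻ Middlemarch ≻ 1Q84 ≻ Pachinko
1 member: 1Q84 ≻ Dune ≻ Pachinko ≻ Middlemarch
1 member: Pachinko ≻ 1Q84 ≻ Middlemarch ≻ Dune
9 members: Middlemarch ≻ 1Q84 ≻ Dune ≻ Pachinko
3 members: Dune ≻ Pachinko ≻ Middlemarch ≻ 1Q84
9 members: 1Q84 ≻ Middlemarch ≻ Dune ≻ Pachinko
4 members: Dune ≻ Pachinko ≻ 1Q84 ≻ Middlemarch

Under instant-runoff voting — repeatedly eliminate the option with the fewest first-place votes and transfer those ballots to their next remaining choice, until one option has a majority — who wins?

Round 1: 1Q84 10, Dune 16, Middlemarch 9, Pachinko 10. Eliminate Middlemarch.
Round 2: 1Q84 19, Dune 16, Pachinko 10. Eliminate Pachinko.
Round 3: 1Q84 29, Dune 16. 1Q84 has a majority.

1Q84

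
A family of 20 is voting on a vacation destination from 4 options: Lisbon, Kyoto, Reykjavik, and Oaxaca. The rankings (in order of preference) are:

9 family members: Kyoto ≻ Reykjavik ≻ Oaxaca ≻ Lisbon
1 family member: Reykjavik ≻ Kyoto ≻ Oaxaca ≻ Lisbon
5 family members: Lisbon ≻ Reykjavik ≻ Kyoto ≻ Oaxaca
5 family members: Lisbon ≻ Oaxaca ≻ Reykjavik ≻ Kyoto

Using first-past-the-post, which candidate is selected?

First-place votes: Lisbon 10, Kyoto 9, Reykjavik 1, Oaxaca 0.
Lisbon has the most first-place votes.

Lisbon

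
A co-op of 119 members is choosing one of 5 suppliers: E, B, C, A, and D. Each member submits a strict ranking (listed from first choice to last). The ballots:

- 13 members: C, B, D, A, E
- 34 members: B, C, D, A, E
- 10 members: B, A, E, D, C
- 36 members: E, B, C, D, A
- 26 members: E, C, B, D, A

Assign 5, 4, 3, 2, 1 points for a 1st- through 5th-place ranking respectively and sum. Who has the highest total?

E: 13·1 + 34·1 + 10·3 + 36·5 + 26·5 = 387
B: 13·4 + 34·5 + 10·5 + 36·4 + 26·3 = 494
C: 13·5 + 34·4 + 10·1 + 36·3 + 26·4 = 423
A: 13·2 + 34·2 + 10·4 + 36·1 + 26·1 = 196
D: 13·3 + 34·3 + 10·2 + 36·2 + 26·2 = 285
B has the highest Borda score (494).

B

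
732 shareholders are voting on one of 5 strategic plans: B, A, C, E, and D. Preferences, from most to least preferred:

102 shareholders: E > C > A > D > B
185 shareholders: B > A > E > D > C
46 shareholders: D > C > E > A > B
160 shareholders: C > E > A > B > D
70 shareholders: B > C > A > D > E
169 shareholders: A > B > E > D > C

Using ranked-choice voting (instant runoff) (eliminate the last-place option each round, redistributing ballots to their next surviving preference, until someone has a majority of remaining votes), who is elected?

Round 1: B 255, A 169, C 160, E 102, D 46. Eliminate D.
Round 2: B 255, A 169, C 206, E 102. Eliminate E.
Round 3: B 255, A 169, C 308. Eliminate A.
Round 4: B 424, C 308. B has a majority.

B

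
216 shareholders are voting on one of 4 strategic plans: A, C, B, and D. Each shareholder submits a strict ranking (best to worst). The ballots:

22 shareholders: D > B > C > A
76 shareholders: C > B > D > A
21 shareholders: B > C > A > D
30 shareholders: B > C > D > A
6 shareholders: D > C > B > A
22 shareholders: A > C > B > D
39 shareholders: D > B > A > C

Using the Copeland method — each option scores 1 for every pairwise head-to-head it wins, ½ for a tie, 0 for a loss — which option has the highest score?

A: loses to C, B, and D → score 0.
C: beats A and D; loses to B → score 2.
B: beats A, C, and D → score 3.
D: beats A; loses to C and B → score 1.
B has the best pairwise record.

B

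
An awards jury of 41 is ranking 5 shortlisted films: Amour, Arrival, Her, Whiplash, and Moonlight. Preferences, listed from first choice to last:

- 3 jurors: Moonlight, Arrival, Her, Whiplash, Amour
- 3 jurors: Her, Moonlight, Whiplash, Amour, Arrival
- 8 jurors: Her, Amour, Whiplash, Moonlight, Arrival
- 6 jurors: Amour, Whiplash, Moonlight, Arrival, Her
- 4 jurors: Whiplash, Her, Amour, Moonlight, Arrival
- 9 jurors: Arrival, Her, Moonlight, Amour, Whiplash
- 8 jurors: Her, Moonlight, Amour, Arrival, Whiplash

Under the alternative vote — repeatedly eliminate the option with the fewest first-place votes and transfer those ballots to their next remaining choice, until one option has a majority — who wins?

Her

Round 1: Amour 6, Arrival 9, Her 19, Whiplash 4, Moonlight 3. Eliminate Moonlight.
Round 2: Amour 6, Arrival 12, Her 19, Whiplash 4. Eliminate Whiplash.
Round 3: Amour 6, Arrival 12, Her 23. Her has a majority.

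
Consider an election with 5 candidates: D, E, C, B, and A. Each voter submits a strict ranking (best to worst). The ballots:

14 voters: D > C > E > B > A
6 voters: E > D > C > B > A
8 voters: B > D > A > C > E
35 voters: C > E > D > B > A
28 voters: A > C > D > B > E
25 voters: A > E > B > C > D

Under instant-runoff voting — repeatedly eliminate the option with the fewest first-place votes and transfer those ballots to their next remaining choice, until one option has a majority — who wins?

A

Round 1: D 14, E 6, C 35, B 8, A 53. Eliminate E.
Round 2: D 20, C 35, B 8, A 53. Eliminate B.
Round 3: D 28, C 35, A 53. Eliminate D.
Round 4: C 55, A 61. A has a majority.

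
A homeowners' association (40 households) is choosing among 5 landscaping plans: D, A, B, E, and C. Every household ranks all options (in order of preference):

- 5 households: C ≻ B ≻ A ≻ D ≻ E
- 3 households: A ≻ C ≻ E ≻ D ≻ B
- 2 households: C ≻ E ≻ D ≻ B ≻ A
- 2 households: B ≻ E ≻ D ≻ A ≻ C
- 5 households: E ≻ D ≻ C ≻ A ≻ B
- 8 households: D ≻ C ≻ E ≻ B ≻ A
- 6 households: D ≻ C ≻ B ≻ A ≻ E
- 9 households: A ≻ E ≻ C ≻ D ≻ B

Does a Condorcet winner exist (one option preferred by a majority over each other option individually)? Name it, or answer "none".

Checking pairwise contests:
E beats D 21–19.
D beats A 23–17.
D beats B 33–7.
A beats E 23–17.
D beats C 21–19.
Every option loses at least one head-to-head, so there is no Condorcet winner.

none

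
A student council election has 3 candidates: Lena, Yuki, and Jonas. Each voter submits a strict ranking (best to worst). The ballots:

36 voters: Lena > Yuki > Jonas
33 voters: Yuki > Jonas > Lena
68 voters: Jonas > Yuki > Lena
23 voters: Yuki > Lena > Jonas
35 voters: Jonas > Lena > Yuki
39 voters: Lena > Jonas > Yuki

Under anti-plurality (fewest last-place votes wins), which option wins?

Jonas

Last-place votes: Lena 101, Yuki 74, Jonas 59.
Jonas is ranked last by the fewest voters, so Jonas wins.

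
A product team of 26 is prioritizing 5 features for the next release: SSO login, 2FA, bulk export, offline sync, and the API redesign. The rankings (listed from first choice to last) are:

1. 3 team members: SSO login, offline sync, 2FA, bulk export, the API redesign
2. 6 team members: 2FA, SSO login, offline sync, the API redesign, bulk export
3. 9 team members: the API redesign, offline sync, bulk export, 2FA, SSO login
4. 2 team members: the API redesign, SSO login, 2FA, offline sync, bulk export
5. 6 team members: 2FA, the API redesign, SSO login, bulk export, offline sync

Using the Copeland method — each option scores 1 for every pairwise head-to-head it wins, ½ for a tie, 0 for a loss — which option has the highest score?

2FA

SSO login: beats bulk export and offline sync; loses to 2FA and the API redesign → score 2.
2FA: beats SSO login, bulk export, offline sync, and the API redesign → score 4.
bulk export: loses to SSO login, 2FA, offline sync, and the API redesign → score 0.
offline sync: beats bulk export; loses to SSO login, 2FA, and the API redesign → score 1.
the API redesign: beats SSO login, bulk export, and offline sync; loses to 2FA → score 3.
2FA has the best pairwise record.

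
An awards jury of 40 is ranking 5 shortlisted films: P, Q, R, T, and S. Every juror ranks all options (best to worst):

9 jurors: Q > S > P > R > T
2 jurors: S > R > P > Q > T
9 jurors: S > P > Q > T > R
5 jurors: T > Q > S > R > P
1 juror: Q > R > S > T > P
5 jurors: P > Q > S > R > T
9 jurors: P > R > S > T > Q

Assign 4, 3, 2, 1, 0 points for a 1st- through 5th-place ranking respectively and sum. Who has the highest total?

S

P: 9·2 + 2·2 + 9·3 + 5·0 + 1·0 + 5·4 + 9·4 = 105
Q: 9·4 + 2·1 + 9·2 + 5·3 + 1·4 + 5·3 + 9·0 = 90
R: 9·1 + 2·3 + 9·0 + 5·1 + 1·3 + 5·1 + 9·3 = 55
T: 9·0 + 2·0 + 9·1 + 5·4 + 1·1 + 5·0 + 9·1 = 39
S: 9·3 + 2·4 + 9·4 + 5·2 + 1·2 + 5·2 + 9·2 = 111
S has the highest Borda score (111).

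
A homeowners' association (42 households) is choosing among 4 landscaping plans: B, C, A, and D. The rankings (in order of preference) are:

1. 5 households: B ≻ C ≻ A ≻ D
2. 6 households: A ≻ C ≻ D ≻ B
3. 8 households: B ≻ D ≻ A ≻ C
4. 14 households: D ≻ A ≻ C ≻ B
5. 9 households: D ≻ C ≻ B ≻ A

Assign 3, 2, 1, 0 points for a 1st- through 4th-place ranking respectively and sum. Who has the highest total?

D

B: 5·3 + 6·0 + 8·3 + 14·0 + 9·1 = 48
C: 5·2 + 6·2 + 8·0 + 14·1 + 9·2 = 54
A: 5·1 + 6·3 + 8·1 + 14·2 + 9·0 = 59
D: 5·0 + 6·1 + 8·2 + 14·3 + 9·3 = 91
D has the highest Borda score (91).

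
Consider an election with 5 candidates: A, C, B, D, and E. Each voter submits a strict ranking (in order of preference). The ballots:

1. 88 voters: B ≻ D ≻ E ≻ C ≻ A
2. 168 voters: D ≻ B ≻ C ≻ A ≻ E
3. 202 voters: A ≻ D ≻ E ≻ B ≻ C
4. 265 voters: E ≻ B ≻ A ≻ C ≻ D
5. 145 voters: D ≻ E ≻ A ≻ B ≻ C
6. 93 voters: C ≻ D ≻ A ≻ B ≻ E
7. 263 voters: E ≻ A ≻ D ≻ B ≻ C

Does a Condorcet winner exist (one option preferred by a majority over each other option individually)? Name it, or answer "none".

none

Checking pairwise contests:
E beats A 761–463.
A beats C 875–349.
A beats B 703–521.
A beats D 730–494.
D beats E 696–528.
Every option loses at least one head-to-head, so there is no Condorcet winner.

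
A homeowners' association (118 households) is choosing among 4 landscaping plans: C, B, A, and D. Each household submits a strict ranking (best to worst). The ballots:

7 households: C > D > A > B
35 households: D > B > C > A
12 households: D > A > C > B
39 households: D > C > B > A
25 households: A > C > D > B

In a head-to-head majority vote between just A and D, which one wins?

D

Voters preferring A to D: 25; preferring D to A: 93.
D wins the head-to-head.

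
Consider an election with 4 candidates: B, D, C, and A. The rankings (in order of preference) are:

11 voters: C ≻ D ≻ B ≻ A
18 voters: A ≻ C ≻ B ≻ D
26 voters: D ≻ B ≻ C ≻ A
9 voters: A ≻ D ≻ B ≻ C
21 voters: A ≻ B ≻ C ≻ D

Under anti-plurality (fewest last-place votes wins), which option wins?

B

Last-place votes: B 0, D 39, C 9, A 37.
B is ranked last by the fewest voters, so B wins.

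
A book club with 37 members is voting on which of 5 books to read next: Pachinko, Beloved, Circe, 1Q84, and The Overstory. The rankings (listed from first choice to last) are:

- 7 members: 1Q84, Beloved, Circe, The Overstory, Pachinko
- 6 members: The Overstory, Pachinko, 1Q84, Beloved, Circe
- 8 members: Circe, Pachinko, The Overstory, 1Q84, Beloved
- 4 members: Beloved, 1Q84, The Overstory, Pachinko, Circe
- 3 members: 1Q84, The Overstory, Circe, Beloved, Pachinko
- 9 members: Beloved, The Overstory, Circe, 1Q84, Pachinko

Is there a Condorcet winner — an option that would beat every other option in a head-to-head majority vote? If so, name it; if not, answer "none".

Checking pairwise contests:
Beloved beats Pachinko 23–14.
1Q84 beats Beloved 24–13.
Beloved beats Circe 26–11.
The Overstory beats 1Q84 23–14.
Beloved beats The Overstory 20–17.
Every option loses at least one head-to-head, so there is no Condorcet winner.

none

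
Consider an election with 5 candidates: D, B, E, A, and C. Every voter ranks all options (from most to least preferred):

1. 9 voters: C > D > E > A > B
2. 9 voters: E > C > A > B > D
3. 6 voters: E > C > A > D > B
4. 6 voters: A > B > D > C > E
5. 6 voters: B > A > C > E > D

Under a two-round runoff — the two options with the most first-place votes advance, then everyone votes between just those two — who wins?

C

Round 1 first-place votes: D 0, B 6, E 15, A 6, C 9.
E and C advance.
Runoff: E is preferred to C by 15 voters; C by 21.
C wins the runoff.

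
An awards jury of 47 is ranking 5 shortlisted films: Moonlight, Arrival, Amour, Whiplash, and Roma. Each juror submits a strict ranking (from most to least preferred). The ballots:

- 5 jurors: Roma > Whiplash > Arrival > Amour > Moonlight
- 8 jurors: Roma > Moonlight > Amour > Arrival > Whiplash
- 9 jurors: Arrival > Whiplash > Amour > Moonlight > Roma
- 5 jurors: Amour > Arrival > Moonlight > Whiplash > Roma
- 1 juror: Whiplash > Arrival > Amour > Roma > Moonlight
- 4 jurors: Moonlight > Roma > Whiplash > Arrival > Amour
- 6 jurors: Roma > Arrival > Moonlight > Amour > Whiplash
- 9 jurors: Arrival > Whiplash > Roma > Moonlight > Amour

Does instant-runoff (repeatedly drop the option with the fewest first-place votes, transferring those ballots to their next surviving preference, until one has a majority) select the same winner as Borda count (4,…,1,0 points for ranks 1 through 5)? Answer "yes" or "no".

Instant-runoff — R1 Moonlight 4, Arrival 18, Amour 5, Whiplash 1, Roma 19 (Whiplash out); R2 Moonlight 4, Arrival 19, Amour 5, Roma 19 (Moonlight out); R3 Arrival 19, Amour 5, Roma 23 (Amour out); R4 Arrival 24, Roma 23 (Arrival winner). Winner: Arrival.
Borda — scores: Moonlight 80, Arrival 130, Amour 67, Whiplash 86, Roma 107. Winner: Arrival.
The two methods agree.

yes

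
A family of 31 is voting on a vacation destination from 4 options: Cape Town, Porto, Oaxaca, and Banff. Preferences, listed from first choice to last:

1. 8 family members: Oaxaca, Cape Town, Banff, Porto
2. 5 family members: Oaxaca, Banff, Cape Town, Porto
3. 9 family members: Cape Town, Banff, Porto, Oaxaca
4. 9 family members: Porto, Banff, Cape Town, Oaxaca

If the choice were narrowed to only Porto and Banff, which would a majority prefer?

Banff

Voters preferring Porto to Banff: 9; preferring Banff to Porto: 22.
Banff wins the head-to-head.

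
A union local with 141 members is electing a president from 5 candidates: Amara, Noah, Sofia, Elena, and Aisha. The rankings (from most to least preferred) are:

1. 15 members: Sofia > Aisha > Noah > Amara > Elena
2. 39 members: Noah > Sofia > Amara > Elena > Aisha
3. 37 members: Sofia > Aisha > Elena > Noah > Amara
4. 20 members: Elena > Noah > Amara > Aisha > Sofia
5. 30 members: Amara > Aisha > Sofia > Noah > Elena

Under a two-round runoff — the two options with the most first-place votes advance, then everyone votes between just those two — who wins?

Sofia

Round 1 first-place votes: Amara 30, Noah 39, Sofia 52, Elena 20, Aisha 0.
Sofia and Noah advance.
Runoff: Sofia is preferred to Noah by 82 voters; Noah by 59.
Sofia wins the runoff.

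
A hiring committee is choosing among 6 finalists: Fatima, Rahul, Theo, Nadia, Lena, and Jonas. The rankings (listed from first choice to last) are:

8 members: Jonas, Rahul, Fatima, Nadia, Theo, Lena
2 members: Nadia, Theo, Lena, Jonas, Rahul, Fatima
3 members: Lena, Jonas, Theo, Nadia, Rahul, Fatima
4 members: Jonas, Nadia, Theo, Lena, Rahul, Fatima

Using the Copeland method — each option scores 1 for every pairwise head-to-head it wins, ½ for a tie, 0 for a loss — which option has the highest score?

Fatima: loses to Rahul, Theo, Nadia, Lena, and Jonas → score 0.
Rahul: beats Fatima; loses to Theo, Nadia, Lena, and Jonas → score 1.
Theo: beats Fatima, Rahul, and Lena; loses to Nadia and Jonas → score 3.
Nadia: beats Fatima, Rahul, Theo, and Lena; loses to Jonas → score 4.
Lena: beats Fatima and Rahul; loses to Theo, Nadia, and Jonas → score 2.
Jonas: beats Fatima, Rahul, Theo, Nadia, and Lena → score 5.
Jonas has the best pairwise record.

Jonas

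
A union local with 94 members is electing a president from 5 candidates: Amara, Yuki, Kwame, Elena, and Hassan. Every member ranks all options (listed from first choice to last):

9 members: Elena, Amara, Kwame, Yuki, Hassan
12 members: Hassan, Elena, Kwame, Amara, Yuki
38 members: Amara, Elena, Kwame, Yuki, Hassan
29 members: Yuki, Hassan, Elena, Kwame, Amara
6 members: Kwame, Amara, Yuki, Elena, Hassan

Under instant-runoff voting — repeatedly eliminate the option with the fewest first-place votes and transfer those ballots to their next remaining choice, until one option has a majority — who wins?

Amara

Round 1: Amara 38, Yuki 29, Kwame 6, Elena 9, Hassan 12. Eliminate Kwame.
Round 2: Amara 44, Yuki 29, Elena 9, Hassan 12. Eliminate Elena.
Round 3: Amara 53, Yuki 29, Hassan 12. Amara has a majority.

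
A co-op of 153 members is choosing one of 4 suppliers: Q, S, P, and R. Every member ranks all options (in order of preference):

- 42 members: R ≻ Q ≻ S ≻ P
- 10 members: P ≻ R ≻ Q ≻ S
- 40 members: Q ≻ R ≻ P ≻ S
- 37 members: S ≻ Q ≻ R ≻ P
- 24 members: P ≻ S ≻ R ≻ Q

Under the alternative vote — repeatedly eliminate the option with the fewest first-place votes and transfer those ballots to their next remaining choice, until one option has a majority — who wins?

R

Round 1: Q 40, S 37, P 34, R 42. Eliminate P.
Round 2: Q 40, S 61, R 52. Eliminate Q.
Round 3: S 61, R 92. R has a majority.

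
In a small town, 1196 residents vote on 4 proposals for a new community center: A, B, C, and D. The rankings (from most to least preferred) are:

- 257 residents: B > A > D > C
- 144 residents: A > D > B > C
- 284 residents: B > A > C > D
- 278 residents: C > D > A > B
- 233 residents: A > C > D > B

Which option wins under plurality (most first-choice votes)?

First-place votes: A 377, B 541, C 278, D 0.
B has the most first-place votes.

B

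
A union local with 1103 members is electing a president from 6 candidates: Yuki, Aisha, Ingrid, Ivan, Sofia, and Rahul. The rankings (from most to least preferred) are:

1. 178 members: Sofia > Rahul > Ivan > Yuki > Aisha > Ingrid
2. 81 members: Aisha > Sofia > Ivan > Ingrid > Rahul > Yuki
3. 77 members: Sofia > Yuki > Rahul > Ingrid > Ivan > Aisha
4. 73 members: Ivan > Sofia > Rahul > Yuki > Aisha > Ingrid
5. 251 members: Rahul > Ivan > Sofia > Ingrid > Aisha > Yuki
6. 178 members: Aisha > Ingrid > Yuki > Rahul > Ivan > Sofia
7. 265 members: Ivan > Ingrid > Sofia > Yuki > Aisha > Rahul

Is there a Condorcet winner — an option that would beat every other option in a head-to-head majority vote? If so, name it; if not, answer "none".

none

Checking pairwise contests:
Ingrid beats Yuki 775–328.
Yuki beats Aisha 593–510.
Ivan beats Ingrid 848–255.
Rahul beats Ivan 684–419.
Ivan beats Sofia 767–336.
Sofia beats Rahul 674–429.
Every option loses at least one head-to-head, so there is no Condorcet winner.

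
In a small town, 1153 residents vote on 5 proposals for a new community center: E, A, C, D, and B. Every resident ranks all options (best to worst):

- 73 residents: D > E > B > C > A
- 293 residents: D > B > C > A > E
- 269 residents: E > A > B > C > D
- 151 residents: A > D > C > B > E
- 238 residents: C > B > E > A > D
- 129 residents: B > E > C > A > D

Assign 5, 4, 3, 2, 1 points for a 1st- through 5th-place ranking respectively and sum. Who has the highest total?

B

E: 73·4 + 293·1 + 269·5 + 151·1 + 238·3 + 129·4 = 3311
A: 73·1 + 293·2 + 269·4 + 151·5 + 238·2 + 129·2 = 3224
C: 73·2 + 293·3 + 269·2 + 151·3 + 238·5 + 129·3 = 3593
D: 73·5 + 293·5 + 269·1 + 151·4 + 238·1 + 129·1 = 3070
B: 73·3 + 293·4 + 269·3 + 151·2 + 238·4 + 129·5 = 4097
B has the highest Borda score (4097).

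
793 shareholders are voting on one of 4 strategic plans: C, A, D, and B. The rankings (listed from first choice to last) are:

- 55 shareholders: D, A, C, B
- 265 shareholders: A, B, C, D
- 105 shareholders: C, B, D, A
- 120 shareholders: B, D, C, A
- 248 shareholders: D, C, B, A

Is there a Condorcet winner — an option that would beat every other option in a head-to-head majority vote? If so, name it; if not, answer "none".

none

Checking pairwise contests:
D beats C 423–370.
C beats A 473–320.
B beats D 490–303.
C beats B 408–385.
Every option loses at least one head-to-head, so there is no Condorcet winner.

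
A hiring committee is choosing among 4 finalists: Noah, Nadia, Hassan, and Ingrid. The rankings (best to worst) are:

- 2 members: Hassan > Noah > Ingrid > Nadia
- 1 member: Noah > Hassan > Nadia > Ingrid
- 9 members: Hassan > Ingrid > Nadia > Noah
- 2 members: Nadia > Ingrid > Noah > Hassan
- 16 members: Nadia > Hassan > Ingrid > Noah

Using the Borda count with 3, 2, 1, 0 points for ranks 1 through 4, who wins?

Noah: 2·2 + 1·3 + 9·0 + 2·1 + 16·0 = 9
Nadia: 2·0 + 1·1 + 9·1 + 2·3 + 16·3 = 64
Hassan: 2·3 + 1·2 + 9·3 + 2·0 + 16·2 = 67
Ingrid: 2·1 + 1·0 + 9·2 + 2·2 + 16·1 = 40
Hassan has the highest Borda score (67).

Hassan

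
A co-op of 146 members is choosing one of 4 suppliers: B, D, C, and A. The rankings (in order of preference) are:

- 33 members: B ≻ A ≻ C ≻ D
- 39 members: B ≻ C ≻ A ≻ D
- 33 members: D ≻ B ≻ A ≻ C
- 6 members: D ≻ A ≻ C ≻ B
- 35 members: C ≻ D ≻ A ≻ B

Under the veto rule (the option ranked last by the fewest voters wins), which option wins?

A

Last-place votes: B 41, D 72, C 33, A 0.
A is ranked last by the fewest voters, so A wins.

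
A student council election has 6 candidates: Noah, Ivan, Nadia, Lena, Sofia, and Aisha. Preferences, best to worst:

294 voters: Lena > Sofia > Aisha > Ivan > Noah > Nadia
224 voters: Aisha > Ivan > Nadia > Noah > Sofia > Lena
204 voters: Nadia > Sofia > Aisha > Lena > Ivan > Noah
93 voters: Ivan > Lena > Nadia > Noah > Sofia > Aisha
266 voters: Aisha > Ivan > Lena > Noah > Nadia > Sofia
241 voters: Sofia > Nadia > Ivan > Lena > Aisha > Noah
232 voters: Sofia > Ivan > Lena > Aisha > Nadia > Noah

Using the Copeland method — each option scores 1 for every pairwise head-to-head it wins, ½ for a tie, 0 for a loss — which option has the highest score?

Noah: loses to Ivan, Nadia, Lena, Sofia, and Aisha → score 0.
Ivan: beats Noah, Nadia, and Lena; loses to Sofia and Aisha → score 3.
Nadia: beats Noah and Sofia; loses to Ivan, Lena, and Aisha → score 2.
Lena: beats Noah, Nadia, and Aisha; loses to Ivan and Sofia → score 3.
Sofia: beats Noah, Ivan, Lena, and Aisha; loses to Nadia → score 4.
Aisha: beats Noah, Ivan, and Nadia; loses to Lena and Sofia → score 3.
Sofia has the best pairwise record.

Sofia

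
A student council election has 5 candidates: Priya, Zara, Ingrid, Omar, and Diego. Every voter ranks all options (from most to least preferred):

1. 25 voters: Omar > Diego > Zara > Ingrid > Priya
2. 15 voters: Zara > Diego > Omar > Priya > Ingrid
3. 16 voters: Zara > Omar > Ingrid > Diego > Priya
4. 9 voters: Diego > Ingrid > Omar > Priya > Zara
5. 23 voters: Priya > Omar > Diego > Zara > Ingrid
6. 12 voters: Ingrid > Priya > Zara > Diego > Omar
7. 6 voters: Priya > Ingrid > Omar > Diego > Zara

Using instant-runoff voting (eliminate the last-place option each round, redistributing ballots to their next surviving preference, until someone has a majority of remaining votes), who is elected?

Round 1: Priya 29, Zara 31, Ingrid 12, Omar 25, Diego 9. Eliminate Diego.
Round 2: Priya 29, Zara 31, Ingrid 21, Omar 25. Eliminate Ingrid.
Round 3: Priya 41, Zara 31, Omar 34. Eliminate Zara.
Round 4: Priya 41, Omar 65. Omar has a majority.

Omar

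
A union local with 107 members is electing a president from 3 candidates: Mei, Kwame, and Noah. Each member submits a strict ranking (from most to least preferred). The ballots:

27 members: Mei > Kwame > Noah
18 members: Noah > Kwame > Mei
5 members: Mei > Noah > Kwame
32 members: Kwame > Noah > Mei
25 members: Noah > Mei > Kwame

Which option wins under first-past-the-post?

First-place votes: Mei 32, Kwame 32, Noah 43.
Noah has the most first-place votes.

Noah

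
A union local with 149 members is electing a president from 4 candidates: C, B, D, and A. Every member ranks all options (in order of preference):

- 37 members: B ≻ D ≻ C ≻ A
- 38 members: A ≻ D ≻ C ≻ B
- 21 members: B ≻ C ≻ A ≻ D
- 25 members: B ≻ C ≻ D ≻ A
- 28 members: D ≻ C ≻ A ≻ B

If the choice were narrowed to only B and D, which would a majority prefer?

Voters preferring B to D: 83; preferring D to B: 66.
B wins the head-to-head.

B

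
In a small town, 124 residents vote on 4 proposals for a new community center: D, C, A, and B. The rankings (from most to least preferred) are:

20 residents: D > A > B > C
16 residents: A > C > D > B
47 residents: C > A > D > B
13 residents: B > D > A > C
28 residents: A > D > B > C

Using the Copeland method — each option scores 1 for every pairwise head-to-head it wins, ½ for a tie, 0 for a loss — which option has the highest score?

A

D: beats B; loses to C and A → score 1.
C: beats D and B; loses to A → score 2.
A: beats D, C, and B → score 3.
B: loses to D, C, and A → score 0.
A has the best pairwise record.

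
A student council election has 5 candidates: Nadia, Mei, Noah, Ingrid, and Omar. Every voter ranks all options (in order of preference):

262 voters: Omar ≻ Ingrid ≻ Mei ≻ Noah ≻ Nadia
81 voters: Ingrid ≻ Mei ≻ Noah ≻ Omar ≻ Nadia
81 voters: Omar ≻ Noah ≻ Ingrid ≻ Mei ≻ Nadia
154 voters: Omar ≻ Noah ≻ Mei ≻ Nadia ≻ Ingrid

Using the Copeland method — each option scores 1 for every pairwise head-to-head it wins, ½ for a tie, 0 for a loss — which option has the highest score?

Nadia: loses to Mei, Noah, Ingrid, and Omar → score 0.
Mei: beats Nadia and Noah; loses to Ingrid and Omar → score 2.
Noah: beats Nadia; loses to Mei, Ingrid, and Omar → score 1.
Ingrid: beats Nadia, Mei, and Noah; loses to Omar → score 3.
Omar: beats Nadia, Mei, Noah, and Ingrid → score 4.
Omar has the best pairwise record.

Omar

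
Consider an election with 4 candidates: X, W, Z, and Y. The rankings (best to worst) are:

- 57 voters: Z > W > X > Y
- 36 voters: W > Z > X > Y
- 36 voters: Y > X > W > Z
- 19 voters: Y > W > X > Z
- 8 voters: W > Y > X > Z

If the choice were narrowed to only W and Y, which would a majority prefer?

W

Voters preferring W to Y: 101; preferring Y to W: 55.
W wins the head-to-head.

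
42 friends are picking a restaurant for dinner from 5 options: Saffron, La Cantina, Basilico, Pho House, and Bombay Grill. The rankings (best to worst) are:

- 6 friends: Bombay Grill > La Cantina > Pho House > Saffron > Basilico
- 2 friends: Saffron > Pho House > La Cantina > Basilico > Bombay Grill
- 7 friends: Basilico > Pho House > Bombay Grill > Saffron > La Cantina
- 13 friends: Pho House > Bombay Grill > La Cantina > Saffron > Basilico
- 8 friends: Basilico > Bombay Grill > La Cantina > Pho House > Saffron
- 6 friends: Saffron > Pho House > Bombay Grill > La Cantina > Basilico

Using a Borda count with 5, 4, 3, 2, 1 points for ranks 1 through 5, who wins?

Saffron: 6·2 + 2·5 + 7·2 + 13·2 + 8·1 + 6·5 = 100
La Cantina: 6·4 + 2·3 + 7·1 + 13·3 + 8·3 + 6·2 = 112
Basilico: 6·1 + 2·2 + 7·5 + 13·1 + 8·5 + 6·1 = 104
Pho House: 6·3 + 2·4 + 7·4 + 13·5 + 8·2 + 6·4 = 159
Bombay Grill: 6·5 + 2·1 + 7·3 + 13·4 + 8·4 + 6·3 = 155
Pho House has the highest Borda score (159).

Pho House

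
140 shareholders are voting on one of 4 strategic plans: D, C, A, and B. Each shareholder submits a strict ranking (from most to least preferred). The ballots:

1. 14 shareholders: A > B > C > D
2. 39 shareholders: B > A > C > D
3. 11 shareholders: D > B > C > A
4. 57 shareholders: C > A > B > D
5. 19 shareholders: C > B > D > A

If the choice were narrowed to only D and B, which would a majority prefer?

Voters preferring D to B: 11; preferring B to D: 129.
B wins the head-to-head.

B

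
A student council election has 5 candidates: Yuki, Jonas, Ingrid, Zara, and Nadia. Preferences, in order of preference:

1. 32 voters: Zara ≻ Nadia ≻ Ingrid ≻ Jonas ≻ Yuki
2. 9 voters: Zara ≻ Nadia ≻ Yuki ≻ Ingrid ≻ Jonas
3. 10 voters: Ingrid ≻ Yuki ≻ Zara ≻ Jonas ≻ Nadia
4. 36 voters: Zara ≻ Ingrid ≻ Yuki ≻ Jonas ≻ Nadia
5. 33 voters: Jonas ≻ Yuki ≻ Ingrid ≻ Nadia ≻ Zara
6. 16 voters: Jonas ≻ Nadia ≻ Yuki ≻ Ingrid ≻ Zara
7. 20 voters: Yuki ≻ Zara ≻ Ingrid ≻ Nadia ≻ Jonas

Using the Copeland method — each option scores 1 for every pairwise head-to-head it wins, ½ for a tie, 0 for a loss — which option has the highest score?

Yuki: beats Zara and Nadia; ties Ingrid; loses to Jonas → score 2.5.
Jonas: beats Yuki and Nadia; loses to Ingrid and Zara → score 2.
Ingrid: beats Jonas and Nadia; ties Yuki; loses to Zara → score 2.5.
Zara: beats Jonas, Ingrid, and Nadia; loses to Yuki → score 3.
Nadia: loses to Yuki, Jonas, Ingrid, and Zara → score 0.
Zara has the best pairwise record.

Zara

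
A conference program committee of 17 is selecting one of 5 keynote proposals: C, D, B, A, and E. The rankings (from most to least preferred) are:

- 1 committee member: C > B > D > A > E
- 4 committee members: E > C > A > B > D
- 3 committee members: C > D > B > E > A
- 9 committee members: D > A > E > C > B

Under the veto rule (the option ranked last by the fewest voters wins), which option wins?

Last-place votes: C 0, D 4, B 9, A 3, E 1.
C is ranked last by the fewest voters, so C wins.

C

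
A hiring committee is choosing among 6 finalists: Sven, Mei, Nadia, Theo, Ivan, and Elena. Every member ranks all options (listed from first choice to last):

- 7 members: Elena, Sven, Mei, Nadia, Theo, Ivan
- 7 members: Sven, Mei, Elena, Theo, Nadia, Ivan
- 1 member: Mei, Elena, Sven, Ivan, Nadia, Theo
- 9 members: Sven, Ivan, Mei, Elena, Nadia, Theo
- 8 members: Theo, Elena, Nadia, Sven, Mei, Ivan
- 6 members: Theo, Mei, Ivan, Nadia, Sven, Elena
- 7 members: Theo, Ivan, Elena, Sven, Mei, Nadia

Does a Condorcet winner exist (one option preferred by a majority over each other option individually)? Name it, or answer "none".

none

Checking pairwise contests:
Elena beats Sven 23–22.
Sven beats Mei 38–7.
Sven beats Nadia 31–14.
Sven beats Theo 24–21.
Sven beats Ivan 32–13.
Mei beats Elena 23–22.
Every option loses at least one head-to-head, so there is no Condorcet winner.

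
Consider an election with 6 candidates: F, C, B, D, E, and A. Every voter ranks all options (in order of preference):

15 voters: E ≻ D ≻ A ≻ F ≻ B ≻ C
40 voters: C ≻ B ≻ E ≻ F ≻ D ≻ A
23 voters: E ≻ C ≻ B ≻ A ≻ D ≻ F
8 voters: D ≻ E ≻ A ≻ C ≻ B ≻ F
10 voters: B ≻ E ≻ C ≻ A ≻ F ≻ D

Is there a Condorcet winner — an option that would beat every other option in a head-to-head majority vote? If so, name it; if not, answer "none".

Checking pairwise contests:
C beats F 81–15.
E beats C 56–40.
C beats B 71–25.
F beats D 50–46.
B beats E 50–46.
C beats A 73–23.
Every option loses at least one head-to-head, so there is no Condorcet winner.

none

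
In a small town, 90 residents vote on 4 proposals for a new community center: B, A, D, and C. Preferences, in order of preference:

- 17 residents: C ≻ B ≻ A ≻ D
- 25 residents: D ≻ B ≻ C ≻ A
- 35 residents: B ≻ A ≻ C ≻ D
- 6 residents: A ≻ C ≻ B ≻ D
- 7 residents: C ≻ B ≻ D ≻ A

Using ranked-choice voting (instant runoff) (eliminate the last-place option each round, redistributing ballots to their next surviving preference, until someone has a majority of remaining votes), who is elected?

B

Round 1: B 35, A 6, D 25, C 24. Eliminate A.
Round 2: B 35, D 25, C 30. Eliminate D.
Round 3: B 60, C 30. B has a majority.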